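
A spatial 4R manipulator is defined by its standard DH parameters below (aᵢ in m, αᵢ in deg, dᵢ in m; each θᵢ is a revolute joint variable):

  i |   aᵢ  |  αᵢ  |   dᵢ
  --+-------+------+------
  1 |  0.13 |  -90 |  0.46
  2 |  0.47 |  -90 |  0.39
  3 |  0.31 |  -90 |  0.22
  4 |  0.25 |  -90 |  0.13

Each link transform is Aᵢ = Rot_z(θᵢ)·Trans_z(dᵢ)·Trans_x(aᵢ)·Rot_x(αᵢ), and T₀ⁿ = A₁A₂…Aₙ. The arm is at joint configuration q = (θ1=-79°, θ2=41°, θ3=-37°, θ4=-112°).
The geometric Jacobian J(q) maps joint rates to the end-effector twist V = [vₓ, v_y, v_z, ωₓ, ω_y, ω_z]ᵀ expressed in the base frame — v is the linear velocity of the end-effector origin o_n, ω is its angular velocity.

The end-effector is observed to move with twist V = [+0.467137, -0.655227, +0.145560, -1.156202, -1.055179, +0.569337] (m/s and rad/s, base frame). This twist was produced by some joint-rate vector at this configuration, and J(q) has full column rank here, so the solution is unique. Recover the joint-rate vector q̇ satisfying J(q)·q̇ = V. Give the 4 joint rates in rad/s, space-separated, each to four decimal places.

0.1040 -0.9250 -0.8860 0.5150

o_n = [0.4808, -0.2914, -0.3540]
J₁: ẑ×o_n = [0.2914, 0.4808, -0.0000], ω = ẑ
J2: z=[0.9816, 0.1908, 0.0000] o=[0.0248, -0.1276, 0.4600] → [-0.1553, 0.7991, -0.2478, 0.9816, 0.1908, 0.0000]
J3: z=[-0.1252, 0.6440, -0.7547] o=[0.4753, -0.4014, 0.1517] → [-0.2426, -0.0674, -0.0173, -0.1252, 0.6440, -0.7547]
J4: z=[-0.6973, -0.5982, -0.3948] o=[0.6666, -0.4075, -0.1768] → [0.1519, -0.0502, -0.1921, -0.6973, -0.5982, -0.3948]
q̇ = J⁺·V = [0.1040, -0.9250, -0.8860, 0.5150]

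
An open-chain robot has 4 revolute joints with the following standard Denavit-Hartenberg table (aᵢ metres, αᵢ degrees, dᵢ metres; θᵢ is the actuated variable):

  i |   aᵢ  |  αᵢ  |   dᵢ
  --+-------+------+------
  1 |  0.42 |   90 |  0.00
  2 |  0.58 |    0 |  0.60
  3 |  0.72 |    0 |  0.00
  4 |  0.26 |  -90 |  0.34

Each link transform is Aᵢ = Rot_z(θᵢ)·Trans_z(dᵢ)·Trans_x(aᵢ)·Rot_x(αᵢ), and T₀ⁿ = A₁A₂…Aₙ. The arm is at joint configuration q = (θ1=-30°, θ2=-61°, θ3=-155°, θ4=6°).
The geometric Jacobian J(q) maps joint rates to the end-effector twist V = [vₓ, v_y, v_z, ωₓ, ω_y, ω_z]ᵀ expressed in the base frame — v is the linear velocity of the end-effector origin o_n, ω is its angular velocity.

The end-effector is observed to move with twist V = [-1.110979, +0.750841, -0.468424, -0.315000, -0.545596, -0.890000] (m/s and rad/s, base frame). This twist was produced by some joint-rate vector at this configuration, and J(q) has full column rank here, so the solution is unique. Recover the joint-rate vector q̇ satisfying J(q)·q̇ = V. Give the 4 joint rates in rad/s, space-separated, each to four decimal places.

-0.8900 -0.6000 0.8710 0.3590

o_n = [-0.5622, -0.7608, 0.0459]
J₁: ẑ×o_n = [0.7608, -0.5622, 0.0000], ω = ẑ
J2: z=[-0.5000, -0.8660, 0.0000] o=[0.3637, -0.2100, 0.0000] → [-0.0398, 0.0230, -0.5265, -0.5000, -0.8660, 0.0000]
J3: z=[-0.5000, -0.8660, 0.0000] o=[0.3072, -0.8702, -0.5073] → [-0.4791, 0.2766, -0.8077, -0.5000, -0.8660, 0.0000]
J4: z=[-0.5000, -0.8660, 0.0000] o=[-0.1972, -0.5790, -0.0841] → [-0.1126, 0.0650, -0.2252, -0.5000, -0.8660, 0.0000]
q̇ = J⁺·V = [-0.8900, -0.6000, 0.8710, 0.3590]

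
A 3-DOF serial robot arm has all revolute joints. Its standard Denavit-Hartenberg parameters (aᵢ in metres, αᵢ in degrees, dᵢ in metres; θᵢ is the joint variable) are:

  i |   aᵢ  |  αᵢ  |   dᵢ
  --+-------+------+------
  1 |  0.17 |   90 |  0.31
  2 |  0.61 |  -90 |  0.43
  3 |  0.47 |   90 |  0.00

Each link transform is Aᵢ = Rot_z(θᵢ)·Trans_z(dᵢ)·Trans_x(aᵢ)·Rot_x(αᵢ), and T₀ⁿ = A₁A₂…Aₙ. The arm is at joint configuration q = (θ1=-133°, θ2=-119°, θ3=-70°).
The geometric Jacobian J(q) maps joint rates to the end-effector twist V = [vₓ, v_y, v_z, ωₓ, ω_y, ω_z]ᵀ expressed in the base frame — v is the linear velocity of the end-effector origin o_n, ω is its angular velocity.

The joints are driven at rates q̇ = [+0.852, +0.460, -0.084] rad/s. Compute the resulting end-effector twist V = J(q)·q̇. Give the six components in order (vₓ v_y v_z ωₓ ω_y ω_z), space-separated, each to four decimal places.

o_n = [-0.4986, 0.7434, -0.3641]
J₁: ẑ×o_n = [-0.7434, -0.4986, 0.0000], ω = ẑ
J2: z=[-0.7314, 0.6820, 0.0000] o=[-0.1159, -0.1243, 0.3100] → [-0.4597, -0.4930, -0.3737, -0.7314, 0.6820, 0.0000]
J3: z=[-0.5965, -0.6397, -0.4848] o=[-0.2287, 0.3852, -0.2235] → [0.2636, 0.0470, -0.3863, -0.5965, -0.6397, -0.4848]
V = J·q̇ = [-0.8670, -0.6555, -0.1394, -0.2863, 0.3675, 0.8927]

-0.8670 -0.6555 -0.1394 -0.2863 0.3675 0.8927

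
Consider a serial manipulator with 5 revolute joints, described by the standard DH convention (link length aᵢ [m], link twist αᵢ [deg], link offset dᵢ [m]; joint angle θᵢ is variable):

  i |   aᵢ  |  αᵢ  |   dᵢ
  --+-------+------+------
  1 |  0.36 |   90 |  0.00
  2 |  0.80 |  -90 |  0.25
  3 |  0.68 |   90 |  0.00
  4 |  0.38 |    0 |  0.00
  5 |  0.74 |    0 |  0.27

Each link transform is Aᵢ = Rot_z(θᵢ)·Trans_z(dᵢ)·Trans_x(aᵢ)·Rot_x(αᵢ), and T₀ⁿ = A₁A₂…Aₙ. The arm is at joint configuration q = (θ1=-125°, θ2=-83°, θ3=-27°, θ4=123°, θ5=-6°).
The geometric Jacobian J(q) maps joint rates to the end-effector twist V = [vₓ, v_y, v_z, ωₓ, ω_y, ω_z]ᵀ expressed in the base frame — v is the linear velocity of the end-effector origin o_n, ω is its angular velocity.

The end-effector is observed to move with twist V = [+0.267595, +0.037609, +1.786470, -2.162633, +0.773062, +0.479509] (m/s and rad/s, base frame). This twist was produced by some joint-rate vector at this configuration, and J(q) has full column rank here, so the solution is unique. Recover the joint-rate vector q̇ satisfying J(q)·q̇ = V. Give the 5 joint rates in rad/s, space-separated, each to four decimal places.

-0.2290 0.9800 0.6890 0.7610 0.6250

o_n = [-1.2720, -0.8528, -0.6744]
J₁: ẑ×o_n = [0.8528, -1.2720, 0.0000], ω = ẑ
J2: z=[-0.8192, 0.5736, 0.0000] o=[-0.2065, -0.2949, 0.0000] → [-0.3868, -0.5524, 1.0682, -0.8192, 0.5736, 0.0000]
J3: z=[-0.5693, -0.8130, 0.1219] o=[-0.4672, -0.2314, -0.7940] → [-0.0215, -0.0300, -0.3005, -0.5693, -0.8130, 0.1219]
J4: z=[-0.6981, 0.5564, 0.4506] o=[-0.7624, -0.1148, -1.3954] → [0.7337, 0.2737, 0.7988, -0.6981, 0.5564, 0.4506]
J5: z=[-0.6981, 0.5564, 0.4506] o=[-0.8540, -0.4094, -1.1735] → [0.4775, 0.1601, 0.5422, -0.6981, 0.5564, 0.4506]
q̇ = J⁺·V = [-0.2290, 0.9800, 0.6890, 0.7610, 0.6250]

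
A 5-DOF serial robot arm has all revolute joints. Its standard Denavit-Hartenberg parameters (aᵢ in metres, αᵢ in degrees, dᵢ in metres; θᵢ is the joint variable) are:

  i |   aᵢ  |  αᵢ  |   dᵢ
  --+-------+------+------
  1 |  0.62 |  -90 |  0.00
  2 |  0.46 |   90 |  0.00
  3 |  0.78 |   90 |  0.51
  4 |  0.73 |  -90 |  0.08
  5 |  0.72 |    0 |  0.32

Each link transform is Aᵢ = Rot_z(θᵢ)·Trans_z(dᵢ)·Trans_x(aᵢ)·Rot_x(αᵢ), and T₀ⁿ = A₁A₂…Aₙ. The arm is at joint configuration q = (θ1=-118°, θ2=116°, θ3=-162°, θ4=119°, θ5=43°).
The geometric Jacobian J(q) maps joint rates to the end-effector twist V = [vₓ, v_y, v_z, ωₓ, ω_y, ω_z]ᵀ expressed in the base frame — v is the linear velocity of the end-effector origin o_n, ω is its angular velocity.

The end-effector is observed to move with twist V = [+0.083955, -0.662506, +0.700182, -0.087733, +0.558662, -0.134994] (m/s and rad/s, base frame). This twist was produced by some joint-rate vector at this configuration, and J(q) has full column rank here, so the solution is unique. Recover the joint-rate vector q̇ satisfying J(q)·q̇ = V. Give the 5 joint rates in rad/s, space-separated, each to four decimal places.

0.5280 -0.5620 0.3410 -0.0340 0.9420

o_n = [-1.0778, -1.2661, -1.2582]
J₁: ẑ×o_n = [1.2661, -1.0778, 0.0000], ω = ẑ
J2: z=[0.8829, -0.4695, 0.0000] o=[-0.2911, -0.5474, 0.0000] → [0.5907, 1.1109, -1.0039, 0.8829, -0.4695, 0.0000]
J3: z=[-0.4220, -0.7936, -0.4384] o=[-0.1964, -0.3694, -0.4134] → [0.2773, 0.0299, -0.3211, -0.4220, -0.7936, -0.4384]
J4: z=[0.7761, -0.5661, 0.2777] o=[-0.7771, -0.9481, 0.0297] → [0.8174, 0.9161, -0.4171, 0.7761, -0.5661, 0.2777]
J5: z=[0.6144, 0.5798, -0.5351] o=[-0.8186, -1.4211, -0.5305] → [-0.3390, 0.5858, 0.2455, 0.6144, 0.5798, -0.5351]
q̇ = J⁺·V = [0.5280, -0.5620, 0.3410, -0.0340, 0.9420]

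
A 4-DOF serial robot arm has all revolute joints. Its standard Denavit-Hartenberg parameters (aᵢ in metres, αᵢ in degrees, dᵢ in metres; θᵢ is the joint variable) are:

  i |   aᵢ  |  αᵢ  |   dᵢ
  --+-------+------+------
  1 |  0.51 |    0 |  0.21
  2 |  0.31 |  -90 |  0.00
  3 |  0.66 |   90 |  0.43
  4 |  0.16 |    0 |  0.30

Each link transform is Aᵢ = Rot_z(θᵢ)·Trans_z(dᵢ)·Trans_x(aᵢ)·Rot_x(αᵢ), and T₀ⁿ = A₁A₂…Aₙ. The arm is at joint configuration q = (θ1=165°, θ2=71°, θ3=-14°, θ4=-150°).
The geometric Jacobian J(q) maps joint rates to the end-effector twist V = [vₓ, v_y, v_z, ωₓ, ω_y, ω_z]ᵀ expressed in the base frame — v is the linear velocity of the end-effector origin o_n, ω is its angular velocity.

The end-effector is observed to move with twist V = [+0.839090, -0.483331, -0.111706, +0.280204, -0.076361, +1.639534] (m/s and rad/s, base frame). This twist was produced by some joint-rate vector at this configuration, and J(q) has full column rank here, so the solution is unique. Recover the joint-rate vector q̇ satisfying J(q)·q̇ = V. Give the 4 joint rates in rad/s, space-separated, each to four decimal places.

0.4760 0.7890 0.2750 0.3860

o_n = [-0.6181, -0.6800, 0.6272]
J₁: ẑ×o_n = [0.6800, -0.6181, 0.0000], ω = ẑ
J2: z=[0.0000, 0.0000, 1.0000] o=[-0.4926, 0.1320, 0.2100] → [0.8120, -0.1255, 0.0000, 0.0000, 0.0000, 1.0000]
J3: z=[0.8290, -0.5592, 0.0000] o=[-0.6660, -0.1250, 0.2100] → [-0.2333, -0.3459, -0.4334, 0.8290, -0.5592, 0.0000]
J4: z=[0.1353, 0.2006, 0.9703] o=[-0.6676, -0.8964, 0.3697] → [-0.1583, 0.0131, 0.0194, 0.1353, 0.2006, 0.9703]
q̇ = J⁺·V = [0.4760, 0.7890, 0.2750, 0.3860]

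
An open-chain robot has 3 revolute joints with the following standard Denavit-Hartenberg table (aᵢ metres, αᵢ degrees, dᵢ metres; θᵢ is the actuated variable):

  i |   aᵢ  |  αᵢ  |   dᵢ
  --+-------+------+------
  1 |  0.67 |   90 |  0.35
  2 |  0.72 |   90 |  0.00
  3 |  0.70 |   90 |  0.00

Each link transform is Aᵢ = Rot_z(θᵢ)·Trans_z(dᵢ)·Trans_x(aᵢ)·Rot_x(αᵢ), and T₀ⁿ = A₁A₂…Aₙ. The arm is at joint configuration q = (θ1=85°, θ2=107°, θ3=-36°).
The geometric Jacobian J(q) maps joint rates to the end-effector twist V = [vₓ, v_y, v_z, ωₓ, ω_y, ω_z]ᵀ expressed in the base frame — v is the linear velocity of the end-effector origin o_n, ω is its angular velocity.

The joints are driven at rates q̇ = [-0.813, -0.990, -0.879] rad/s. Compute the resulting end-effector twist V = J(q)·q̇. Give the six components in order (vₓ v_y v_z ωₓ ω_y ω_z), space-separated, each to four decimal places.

-0.1133 1.6743 0.0265 -1.0595 -0.7511 -1.0700

o_n = [-0.3843, 0.3287, 1.5801]
J₁: ẑ×o_n = [-0.3287, -0.3843, 0.0000], ω = ẑ
J2: z=[0.9962, -0.0872, 0.0000] o=[0.0584, 0.6675, 0.3500] → [-0.1072, -1.2254, -0.3761, 0.9962, -0.0872, 0.0000]
J3: z=[0.0833, 0.9527, 0.2924] o=[0.0400, 0.4577, 1.0385] → [0.5537, -0.1692, 0.3935, 0.0833, 0.9527, 0.2924]
V = J·q̇ = [-0.1133, 1.6743, 0.0265, -1.0595, -0.7511, -1.0700]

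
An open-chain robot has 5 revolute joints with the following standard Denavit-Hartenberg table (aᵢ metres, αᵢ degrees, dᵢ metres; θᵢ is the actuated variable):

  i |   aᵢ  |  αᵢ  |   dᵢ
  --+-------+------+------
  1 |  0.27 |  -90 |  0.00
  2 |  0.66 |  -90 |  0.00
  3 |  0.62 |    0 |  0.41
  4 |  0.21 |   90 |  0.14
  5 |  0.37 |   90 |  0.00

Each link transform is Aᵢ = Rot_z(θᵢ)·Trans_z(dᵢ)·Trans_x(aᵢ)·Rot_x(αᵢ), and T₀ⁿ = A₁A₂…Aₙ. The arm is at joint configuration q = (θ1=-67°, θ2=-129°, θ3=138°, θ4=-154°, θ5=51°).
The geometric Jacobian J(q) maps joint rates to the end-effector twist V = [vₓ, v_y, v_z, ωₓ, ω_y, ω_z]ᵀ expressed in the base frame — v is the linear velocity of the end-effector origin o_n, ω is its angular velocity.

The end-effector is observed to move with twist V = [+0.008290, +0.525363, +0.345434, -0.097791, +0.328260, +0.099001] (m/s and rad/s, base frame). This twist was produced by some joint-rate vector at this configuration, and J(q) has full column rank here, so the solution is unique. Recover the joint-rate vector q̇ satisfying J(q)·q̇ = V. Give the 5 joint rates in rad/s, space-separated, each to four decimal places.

o_n = [-0.0634, -0.6001, 1.0128]
J₁: ẑ×o_n = [0.6001, -0.0634, 0.0000], ω = ẑ
J2: z=[0.9205, 0.3907, 0.0000] o=[0.1055, -0.2485, 0.0000] → [0.3957, -0.9322, -0.2576, 0.9205, 0.3907, 0.0000]
J3: z=[0.3037, -0.7154, 0.6293] o=[-0.0568, 0.1338, 0.5129] → [0.1043, -0.1559, -0.2275, 0.3037, -0.7154, 0.6293]
J4: z=[0.3037, -0.7154, 0.6293] o=[-0.2009, -0.5885, 0.4129] → [-0.4219, -0.0956, 0.0949, 0.3037, -0.7154, 0.6293]
J5: z=[0.9526, 0.2159, -0.2142] o=[-0.1547, -0.5491, 0.6579] → [0.0657, -0.3577, -0.0683, 0.9526, 0.2159, -0.2142]
q̇ = J⁺·V = [0.7020, -0.8490, -0.7780, 0.1340, 0.9230]

0.7020 -0.8490 -0.7780 0.1340 0.9230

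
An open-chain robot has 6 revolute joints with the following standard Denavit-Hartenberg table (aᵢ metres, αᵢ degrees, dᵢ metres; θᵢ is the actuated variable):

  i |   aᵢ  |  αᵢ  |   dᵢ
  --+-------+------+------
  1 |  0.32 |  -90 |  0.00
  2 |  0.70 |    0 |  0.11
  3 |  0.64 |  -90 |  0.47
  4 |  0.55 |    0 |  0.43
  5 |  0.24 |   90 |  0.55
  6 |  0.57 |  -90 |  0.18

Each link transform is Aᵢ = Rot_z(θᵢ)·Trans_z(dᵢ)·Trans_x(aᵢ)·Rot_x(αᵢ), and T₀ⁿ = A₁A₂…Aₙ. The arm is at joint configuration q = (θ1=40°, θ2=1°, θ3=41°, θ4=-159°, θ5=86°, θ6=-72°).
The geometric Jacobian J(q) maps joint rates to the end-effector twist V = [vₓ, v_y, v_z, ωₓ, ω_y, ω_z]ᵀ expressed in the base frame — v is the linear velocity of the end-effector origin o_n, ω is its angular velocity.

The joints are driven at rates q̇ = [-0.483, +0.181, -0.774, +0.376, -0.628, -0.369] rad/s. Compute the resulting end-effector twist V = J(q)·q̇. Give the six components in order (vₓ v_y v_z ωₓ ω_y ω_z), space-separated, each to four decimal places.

o_n = [-0.1890, 1.4440, -0.3885]
J₁: ẑ×o_n = [-1.4440, -0.1890, 0.0000], ω = ẑ
J2: z=[-0.6428, 0.7660, 0.0000] o=[0.2451, 0.2057, 0.0000] → [-0.2976, -0.2497, -0.4634, -0.6428, 0.7660, 0.0000]
J3: z=[-0.6428, 0.7660, 0.0000] o=[0.7106, 0.7398, -0.0122] → [-0.2883, -0.2419, 0.2365, -0.6428, 0.7660, 0.0000]
J4: z=[-0.5126, -0.4301, -0.7431] o=[0.7728, 1.4056, -0.4405] → [0.0062, 0.7414, -0.4334, -0.5126, -0.4301, -0.7431]
J5: z=[-0.5126, -0.4301, -0.7431] o=[0.1334, 1.1264, -0.4164] → [0.2241, 0.2539, -0.3015, -0.5126, -0.4301, -0.7431]
J6: z=[-0.7323, -0.2328, 0.6399] o=[-0.2561, 1.0991, -0.8721] → [-0.3333, 0.3971, -0.2370, -0.7323, -0.2328, 0.6399]
V = J·q̇ = [0.8513, 0.2061, -0.1531, 0.7806, -0.2600, -0.5318]

0.8513 0.2061 -0.1531 0.7806 -0.2600 -0.5318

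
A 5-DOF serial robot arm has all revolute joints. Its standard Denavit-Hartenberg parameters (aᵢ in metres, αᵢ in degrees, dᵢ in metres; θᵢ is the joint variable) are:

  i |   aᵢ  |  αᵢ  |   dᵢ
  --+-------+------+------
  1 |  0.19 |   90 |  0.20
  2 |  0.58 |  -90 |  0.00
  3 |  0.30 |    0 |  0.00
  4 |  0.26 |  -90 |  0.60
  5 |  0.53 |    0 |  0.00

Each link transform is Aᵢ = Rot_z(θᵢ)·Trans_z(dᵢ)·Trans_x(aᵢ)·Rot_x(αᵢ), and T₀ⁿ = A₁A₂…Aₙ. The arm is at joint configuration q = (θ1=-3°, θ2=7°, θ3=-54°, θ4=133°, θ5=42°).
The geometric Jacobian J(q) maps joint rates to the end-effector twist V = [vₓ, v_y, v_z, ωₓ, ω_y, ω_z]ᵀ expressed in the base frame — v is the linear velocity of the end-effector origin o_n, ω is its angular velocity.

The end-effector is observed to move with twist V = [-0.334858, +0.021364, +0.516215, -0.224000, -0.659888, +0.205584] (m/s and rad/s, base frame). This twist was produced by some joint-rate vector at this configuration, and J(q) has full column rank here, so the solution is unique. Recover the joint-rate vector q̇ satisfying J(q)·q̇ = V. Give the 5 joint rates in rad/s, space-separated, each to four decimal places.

-0.0140 0.7020 0.2570 -0.0160 0.1640

o_n = [1.0541, 0.3445, 0.5509]
J₁: ẑ×o_n = [-0.3445, 1.0541, 0.0000], ω = ẑ
J2: z=[-0.0523, -0.9986, 0.0000] o=[0.1897, -0.0099, 0.2000] → [-0.3504, 0.0184, 0.8446, -0.0523, -0.9986, 0.0000]
J3: z=[-0.1217, 0.0064, 0.9925] o=[0.7646, -0.0401, 0.2707] → [-0.3799, 0.3214, -0.0486, -0.1217, 0.0064, 0.9925]
J4: z=[-0.1217, 0.0064, 0.9925] o=[0.9267, -0.2916, 0.2922] → [-0.6297, 0.1579, -0.0782, -0.1217, 0.0064, 0.9925]
J5: z=[-0.9630, 0.2415, -0.1196] o=[0.9162, -0.0355, 0.8937] → [-0.0374, -0.3466, -0.3992, -0.9630, 0.2415, -0.1196]
q̇ = J⁺·V = [-0.0140, 0.7020, 0.2570, -0.0160, 0.1640]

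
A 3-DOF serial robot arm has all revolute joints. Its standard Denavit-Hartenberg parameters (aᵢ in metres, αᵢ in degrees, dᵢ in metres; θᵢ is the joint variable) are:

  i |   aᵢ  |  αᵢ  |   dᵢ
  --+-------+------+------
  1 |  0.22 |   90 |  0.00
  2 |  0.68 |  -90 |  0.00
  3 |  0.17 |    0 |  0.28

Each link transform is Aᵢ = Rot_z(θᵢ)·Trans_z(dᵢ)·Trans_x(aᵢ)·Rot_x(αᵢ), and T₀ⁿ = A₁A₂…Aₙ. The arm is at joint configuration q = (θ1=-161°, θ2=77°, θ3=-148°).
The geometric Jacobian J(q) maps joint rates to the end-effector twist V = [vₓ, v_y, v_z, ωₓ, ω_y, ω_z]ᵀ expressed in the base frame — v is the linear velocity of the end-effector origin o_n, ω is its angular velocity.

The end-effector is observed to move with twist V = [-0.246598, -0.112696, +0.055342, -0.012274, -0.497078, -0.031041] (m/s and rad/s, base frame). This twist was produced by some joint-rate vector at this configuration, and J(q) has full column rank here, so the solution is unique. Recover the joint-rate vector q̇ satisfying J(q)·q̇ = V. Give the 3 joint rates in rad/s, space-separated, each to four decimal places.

0.0090 -0.4660 -0.1780

o_n = [-0.0934, 0.0631, 0.5851]
J₁: ẑ×o_n = [-0.0631, -0.0934, 0.0000], ω = ẑ
J2: z=[-0.3256, 0.9455, 0.0000] o=[-0.2080, -0.0716, 0.0000] → [0.5532, 0.1905, -0.1523, -0.3256, 0.9455, 0.0000]
J3: z=[0.9213, 0.3172, 0.2250] o=[-0.3526, -0.1214, 0.6626] → [-0.0661, 0.1297, 0.0878, 0.9213, 0.3172, 0.2250]
q̇ = J⁺·V = [0.0090, -0.4660, -0.1780]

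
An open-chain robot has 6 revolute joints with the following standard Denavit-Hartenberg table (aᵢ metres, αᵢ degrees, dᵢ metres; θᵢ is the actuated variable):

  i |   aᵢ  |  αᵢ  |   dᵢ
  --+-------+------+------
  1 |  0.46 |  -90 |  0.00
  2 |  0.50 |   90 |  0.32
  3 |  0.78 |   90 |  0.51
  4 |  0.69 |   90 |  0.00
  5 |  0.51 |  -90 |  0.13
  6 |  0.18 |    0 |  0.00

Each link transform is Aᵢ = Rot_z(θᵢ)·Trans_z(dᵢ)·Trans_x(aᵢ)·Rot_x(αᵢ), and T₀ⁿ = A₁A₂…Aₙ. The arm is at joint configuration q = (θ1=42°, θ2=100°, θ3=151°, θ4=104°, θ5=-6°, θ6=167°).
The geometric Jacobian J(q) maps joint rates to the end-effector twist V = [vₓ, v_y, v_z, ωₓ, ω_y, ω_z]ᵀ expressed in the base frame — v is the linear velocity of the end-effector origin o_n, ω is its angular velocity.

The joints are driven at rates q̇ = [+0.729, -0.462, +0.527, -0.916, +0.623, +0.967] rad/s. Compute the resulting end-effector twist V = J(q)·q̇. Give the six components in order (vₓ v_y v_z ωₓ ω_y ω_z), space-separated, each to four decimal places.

o_n = [1.0702, 1.7572, -0.2068]
J₁: ẑ×o_n = [-1.7572, 1.0702, 0.0000], ω = ẑ
J2: z=[-0.6691, 0.7431, 0.0000] o=[0.3418, 0.3078, 0.0000] → [-0.1537, -0.1384, -1.5111, -0.6691, 0.7431, 0.0000]
J3: z=[0.7319, 0.6590, -0.1736] o=[0.0632, 0.4875, -0.4924] → [0.4087, -0.3839, 0.2656, 0.7319, 0.6590, -0.1736]
J4: z=[-0.6478, 0.5936, -0.4774] o=[0.2715, 1.1839, 0.0909] → [0.0970, -0.5742, -0.8456, -0.6478, 0.5936, -0.4774]
J5: z=[-0.0282, 0.6076, 0.7937] o=[0.7967, 1.5479, -0.1692] → [-0.1889, 0.2160, -0.1721, -0.0282, 0.6076, 0.7937]
J6: z=[-0.5647, 0.6455, -0.5142] o=[1.2137, 1.8629, -0.2317] → [-0.0383, 0.0878, 0.1524, -0.5647, 0.6455, -0.5142]
V = J·q̇ = [-1.2382, 1.3873, 1.6528, 0.7246, 0.4629, 1.0721]

-1.2382 1.3873 1.6528 0.7246 0.4629 1.0721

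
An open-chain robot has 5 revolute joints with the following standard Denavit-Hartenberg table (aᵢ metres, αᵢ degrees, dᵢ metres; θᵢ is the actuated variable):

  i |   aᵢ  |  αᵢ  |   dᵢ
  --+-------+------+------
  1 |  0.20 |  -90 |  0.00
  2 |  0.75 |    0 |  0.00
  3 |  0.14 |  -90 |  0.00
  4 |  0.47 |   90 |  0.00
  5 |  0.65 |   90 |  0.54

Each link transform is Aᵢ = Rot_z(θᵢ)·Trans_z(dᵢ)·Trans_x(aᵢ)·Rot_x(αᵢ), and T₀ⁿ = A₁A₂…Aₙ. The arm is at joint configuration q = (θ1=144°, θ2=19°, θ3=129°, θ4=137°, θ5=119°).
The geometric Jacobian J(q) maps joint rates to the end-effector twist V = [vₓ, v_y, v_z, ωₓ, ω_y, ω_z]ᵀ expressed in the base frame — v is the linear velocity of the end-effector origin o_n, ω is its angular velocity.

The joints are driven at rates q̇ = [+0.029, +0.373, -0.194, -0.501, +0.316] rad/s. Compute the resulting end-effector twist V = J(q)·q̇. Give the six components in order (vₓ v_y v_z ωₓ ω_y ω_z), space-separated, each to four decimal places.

0.0902 -0.3847 -0.4376 -0.0363 0.0908 -0.5101

o_n = [0.0734, 0.5654, 0.0286]
J₁: ẑ×o_n = [-0.5654, 0.0734, 0.0000], ω = ẑ
J2: z=[-0.5878, -0.8090, 0.0000] o=[-0.1618, 0.1176, 0.0000] → [-0.0232, 0.0168, -0.0729, -0.5878, -0.8090, 0.0000]
J3: z=[-0.5878, -0.8090, 0.0000] o=[-0.7355, 0.5344, -0.2442] → [-0.2207, 0.1603, 0.6362, -0.5878, -0.8090, 0.0000]
J4: z=[0.4287, -0.3115, 0.8480] o=[-0.6395, 0.4646, -0.3184] → [-0.1935, 0.4558, 0.2653, 0.4287, -0.3115, 0.8480]
J5: z=[0.8978, 0.2517, -0.3614] o=[-0.6869, 0.8953, -0.1362] → [-0.0777, -0.4228, -0.4876, 0.8978, 0.2517, -0.3614]
V = J·q̇ = [0.0902, -0.3847, -0.4376, -0.0363, 0.0908, -0.5101]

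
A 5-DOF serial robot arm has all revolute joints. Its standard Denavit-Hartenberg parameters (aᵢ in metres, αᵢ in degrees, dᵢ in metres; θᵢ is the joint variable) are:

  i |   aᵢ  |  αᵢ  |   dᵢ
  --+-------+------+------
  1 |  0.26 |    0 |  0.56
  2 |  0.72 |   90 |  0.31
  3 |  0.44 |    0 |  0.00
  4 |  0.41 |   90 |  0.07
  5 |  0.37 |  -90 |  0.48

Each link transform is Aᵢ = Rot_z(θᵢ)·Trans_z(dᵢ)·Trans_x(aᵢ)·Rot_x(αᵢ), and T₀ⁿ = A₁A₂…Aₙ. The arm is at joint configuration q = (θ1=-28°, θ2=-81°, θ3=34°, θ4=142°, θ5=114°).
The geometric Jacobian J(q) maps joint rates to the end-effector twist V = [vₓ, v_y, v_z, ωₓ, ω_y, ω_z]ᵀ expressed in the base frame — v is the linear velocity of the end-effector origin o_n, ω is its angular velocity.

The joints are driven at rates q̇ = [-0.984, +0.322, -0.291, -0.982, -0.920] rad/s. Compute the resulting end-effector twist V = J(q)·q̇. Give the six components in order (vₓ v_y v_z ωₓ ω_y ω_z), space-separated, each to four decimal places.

-0.8293 -0.1127 0.2025 1.2245 -0.3538 -1.5798

o_n = [-0.4360, -0.8018, 1.6130]
J₁: ẑ×o_n = [0.8018, -0.4360, 0.0000], ω = ẑ
J2: z=[0.0000, 0.0000, 1.0000] o=[0.2296, -0.1221, 0.5600] → [0.6797, -0.6656, 0.0000, 0.0000, 0.0000, 1.0000]
J3: z=[-0.9455, 0.3256, 0.0000] o=[-0.0048, -0.8028, 0.8700] → [0.2419, 0.7025, 0.1394, -0.9455, 0.3256, 0.0000]
J4: z=[-0.9455, 0.3256, 0.0000] o=[-0.1236, -1.1477, 1.1160] → [0.1618, 0.4699, -0.2254, -0.9455, 0.3256, 0.0000]
J5: z=[-0.0227, -0.0660, 0.9976] o=[-0.0566, -0.7382, 1.1446] → [0.0325, -0.3678, -0.0236, -0.0227, -0.0660, 0.9976]
V = J·q̇ = [-0.8293, -0.1127, 0.2025, 1.2245, -0.3538, -1.5798]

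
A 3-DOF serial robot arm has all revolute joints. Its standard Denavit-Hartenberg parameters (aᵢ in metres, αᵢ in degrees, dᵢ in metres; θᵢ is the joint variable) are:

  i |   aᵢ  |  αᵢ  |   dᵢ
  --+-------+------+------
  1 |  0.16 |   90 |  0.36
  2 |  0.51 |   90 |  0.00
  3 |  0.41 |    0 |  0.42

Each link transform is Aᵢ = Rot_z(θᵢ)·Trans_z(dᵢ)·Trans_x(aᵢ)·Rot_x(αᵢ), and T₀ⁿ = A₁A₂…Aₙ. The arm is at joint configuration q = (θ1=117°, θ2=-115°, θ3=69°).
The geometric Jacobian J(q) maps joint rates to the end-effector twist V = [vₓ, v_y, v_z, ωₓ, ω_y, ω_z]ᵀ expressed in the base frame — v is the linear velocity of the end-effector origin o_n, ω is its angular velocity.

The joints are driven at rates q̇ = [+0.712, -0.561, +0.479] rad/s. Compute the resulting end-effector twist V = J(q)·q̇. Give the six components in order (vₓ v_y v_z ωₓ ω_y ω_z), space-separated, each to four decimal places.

o_n = [0.5673, -0.2702, -0.0579]
J₁: ẑ×o_n = [0.2702, 0.5673, -0.0000], ω = ẑ
J2: z=[0.8910, 0.4540, 0.0000] o=[-0.0726, 0.1426, 0.3600] → [-0.1897, 0.3723, -0.6583, 0.8910, 0.4540, 0.0000]
J3: z=[0.4115, -0.8075, 0.4226] o=[0.0252, -0.0495, -0.1022] → [0.0575, 0.2108, 0.3469, 0.4115, -0.8075, 0.4226]
V = J·q̇ = [0.3263, 0.2960, 0.5355, -0.3028, -0.6415, 0.9144]

0.3263 0.2960 0.5355 -0.3028 -0.6415 0.9144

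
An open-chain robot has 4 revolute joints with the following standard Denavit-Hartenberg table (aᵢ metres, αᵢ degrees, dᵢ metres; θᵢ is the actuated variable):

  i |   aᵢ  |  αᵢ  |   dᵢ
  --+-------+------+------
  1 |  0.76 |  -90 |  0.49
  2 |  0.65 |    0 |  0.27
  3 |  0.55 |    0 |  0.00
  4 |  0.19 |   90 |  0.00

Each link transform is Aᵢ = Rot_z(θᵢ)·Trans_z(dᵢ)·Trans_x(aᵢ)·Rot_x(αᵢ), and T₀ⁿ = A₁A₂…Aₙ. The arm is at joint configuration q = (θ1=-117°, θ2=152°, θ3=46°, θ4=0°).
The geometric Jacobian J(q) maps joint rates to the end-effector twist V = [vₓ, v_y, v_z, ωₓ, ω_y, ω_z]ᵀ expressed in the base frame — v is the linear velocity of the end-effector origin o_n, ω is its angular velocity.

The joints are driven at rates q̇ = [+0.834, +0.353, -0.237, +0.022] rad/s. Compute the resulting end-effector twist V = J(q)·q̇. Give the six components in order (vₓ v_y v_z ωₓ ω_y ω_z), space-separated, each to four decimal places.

o_n = [0.4756, 0.3387, 0.4135]
J₁: ẑ×o_n = [-0.3387, 0.4756, 0.0000], ω = ẑ
J2: z=[0.8910, -0.4540, 0.0000] o=[-0.3450, -0.6772, 0.4900] → [0.0347, 0.0681, 1.2777, 0.8910, -0.4540, 0.0000]
J3: z=[0.8910, -0.4540, 0.0000] o=[0.1561, -0.2884, 0.1848] → [-0.1038, -0.2037, 0.7038, 0.8910, -0.4540, 0.0000]
J4: z=[0.8910, -0.4540, 0.0000] o=[0.3936, 0.1777, 0.3548] → [-0.0267, -0.0523, 0.1807, 0.8910, -0.4540, 0.0000]
V = J·q̇ = [-0.2462, 0.4678, 0.2882, 0.1230, -0.0627, 0.8340]

-0.2462 0.4678 0.2882 0.1230 -0.0627 0.8340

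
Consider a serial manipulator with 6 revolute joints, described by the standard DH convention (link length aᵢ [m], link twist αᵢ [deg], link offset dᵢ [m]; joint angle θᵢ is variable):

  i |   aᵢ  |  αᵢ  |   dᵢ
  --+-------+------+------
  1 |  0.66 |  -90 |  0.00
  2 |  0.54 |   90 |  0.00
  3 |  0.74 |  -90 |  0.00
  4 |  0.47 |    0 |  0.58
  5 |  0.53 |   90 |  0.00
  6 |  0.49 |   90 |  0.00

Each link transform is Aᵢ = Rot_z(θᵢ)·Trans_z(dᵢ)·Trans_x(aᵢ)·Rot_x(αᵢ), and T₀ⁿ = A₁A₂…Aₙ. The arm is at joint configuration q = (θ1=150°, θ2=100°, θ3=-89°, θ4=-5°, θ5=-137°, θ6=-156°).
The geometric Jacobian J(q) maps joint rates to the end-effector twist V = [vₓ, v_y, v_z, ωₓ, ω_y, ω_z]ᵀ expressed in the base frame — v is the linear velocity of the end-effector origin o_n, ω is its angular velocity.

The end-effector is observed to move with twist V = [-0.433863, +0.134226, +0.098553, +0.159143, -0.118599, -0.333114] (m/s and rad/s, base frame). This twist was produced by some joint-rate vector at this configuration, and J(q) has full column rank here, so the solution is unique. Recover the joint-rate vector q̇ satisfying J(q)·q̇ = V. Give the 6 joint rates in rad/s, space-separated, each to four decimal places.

o_n = [0.0599, 1.2777, -0.9422]
J₁: ẑ×o_n = [-1.2777, 0.0599, 0.0000], ω = ẑ
J2: z=[-0.5000, -0.8660, 0.0000] o=[-0.5716, 0.3300, 0.0000] → [0.8160, -0.4711, 0.0731, -0.5000, -0.8660, 0.0000]
J3: z=[-0.8529, 0.4924, -0.1736] o=[-0.4904, 0.2831, -0.5318] → [-0.0294, -0.4456, -1.1192, -0.8529, 0.4924, -0.1736]
J4: z=[0.1416, -0.1019, -0.9847] o=[-0.1185, 0.9228, -0.5445] → [0.3900, -0.1194, 0.0685, 0.1416, -0.1019, -0.9847]
J5: z=[0.1416, -0.1019, -0.9847] o=[0.1640, 1.2885, -1.1308] → [-0.0299, 0.0758, -0.0121, 0.1416, -0.1019, -0.9847]
J6: z=[0.3627, -0.9202, 0.1474] o=[-0.3242, 1.0882, -1.1803] → [-0.2470, -0.0297, 0.4222, 0.3627, -0.9202, 0.1474]
q̇ = J⁺·V = [0.3170, 0.0440, -0.1230, -0.1460, 0.8200, -0.0530]

0.3170 0.0440 -0.1230 -0.1460 0.8200 -0.0530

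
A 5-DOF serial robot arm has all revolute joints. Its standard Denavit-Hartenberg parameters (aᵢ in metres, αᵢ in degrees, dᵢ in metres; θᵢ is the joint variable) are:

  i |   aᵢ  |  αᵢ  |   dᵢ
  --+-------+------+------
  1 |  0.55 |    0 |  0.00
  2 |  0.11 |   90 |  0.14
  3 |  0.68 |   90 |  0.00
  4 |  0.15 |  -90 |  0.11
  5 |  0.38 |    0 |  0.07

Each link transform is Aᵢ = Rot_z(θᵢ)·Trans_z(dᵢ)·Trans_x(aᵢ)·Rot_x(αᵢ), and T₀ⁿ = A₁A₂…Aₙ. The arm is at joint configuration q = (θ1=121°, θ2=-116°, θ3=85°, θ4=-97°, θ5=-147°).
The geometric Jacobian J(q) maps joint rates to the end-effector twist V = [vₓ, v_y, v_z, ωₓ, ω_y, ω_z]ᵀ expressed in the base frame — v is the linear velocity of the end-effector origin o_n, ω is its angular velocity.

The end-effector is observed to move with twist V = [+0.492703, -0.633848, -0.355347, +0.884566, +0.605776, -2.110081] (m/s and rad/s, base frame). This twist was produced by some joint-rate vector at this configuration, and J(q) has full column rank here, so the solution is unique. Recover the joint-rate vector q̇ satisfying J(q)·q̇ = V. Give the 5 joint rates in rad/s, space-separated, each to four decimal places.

-0.8710 -0.4410 -0.6140 1.0000 -0.7190

o_n = [0.2216, 0.3561, 0.8795]
J₁: ẑ×o_n = [-0.3561, 0.2216, 0.0000], ω = ẑ
J2: z=[0.0000, 0.0000, 1.0000] o=[-0.2833, 0.4714, 0.0000] → [0.1153, 0.5048, -0.0000, 0.0000, 0.0000, 1.0000]
J3: z=[0.0872, -0.9962, 0.0000] o=[-0.1737, 0.4810, 0.1400] → [-0.7367, -0.0645, 0.3829, 0.0872, -0.9962, 0.0000]
J4: z=[0.9924, 0.0868, -0.0872] o=[-0.1146, 0.4862, 0.8174] → [-0.0059, -0.0909, -0.1583, 0.9924, 0.0868, -0.0872]
J5: z=[0.0756, 0.1289, 0.9888] o=[-0.0200, 0.6439, 0.7896] → [0.2962, 0.2321, -0.0529, 0.0756, 0.1289, 0.9888]
q̇ = J⁺·V = [-0.8710, -0.4410, -0.6140, 1.0000, -0.7190]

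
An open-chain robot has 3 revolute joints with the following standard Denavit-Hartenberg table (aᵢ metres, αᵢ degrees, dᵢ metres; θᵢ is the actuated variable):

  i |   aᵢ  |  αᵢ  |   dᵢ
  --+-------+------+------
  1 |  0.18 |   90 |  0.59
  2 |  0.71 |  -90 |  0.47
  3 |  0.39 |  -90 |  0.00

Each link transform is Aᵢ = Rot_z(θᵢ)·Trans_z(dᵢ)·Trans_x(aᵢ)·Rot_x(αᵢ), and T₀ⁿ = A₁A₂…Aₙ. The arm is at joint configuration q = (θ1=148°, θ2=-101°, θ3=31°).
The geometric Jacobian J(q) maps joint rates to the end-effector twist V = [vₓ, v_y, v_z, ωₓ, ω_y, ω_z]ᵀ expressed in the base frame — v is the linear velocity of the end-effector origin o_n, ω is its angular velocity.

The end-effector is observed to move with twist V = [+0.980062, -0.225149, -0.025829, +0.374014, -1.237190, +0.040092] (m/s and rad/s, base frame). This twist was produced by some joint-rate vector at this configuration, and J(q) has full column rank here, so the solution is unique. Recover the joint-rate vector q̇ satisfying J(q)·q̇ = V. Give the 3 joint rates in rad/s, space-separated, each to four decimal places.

-0.1490 -0.8510 -0.9910

o_n = [0.1590, 0.2180, -0.4351]
J₁: ẑ×o_n = [-0.2180, 0.1590, 0.0000], ω = ẑ
J2: z=[0.5299, 0.8480, 0.0000] o=[-0.1526, 0.0954, 0.5900] → [-0.8693, 0.5432, -0.1993, 0.5299, 0.8480, 0.0000]
J3: z=[-0.8325, 0.5202, -0.1908] o=[0.2113, 0.4222, -0.1070] → [-0.2097, -0.2632, 0.1972, -0.8325, 0.5202, -0.1908]
q̇ = J⁺·V = [-0.1490, -0.8510, -0.9910]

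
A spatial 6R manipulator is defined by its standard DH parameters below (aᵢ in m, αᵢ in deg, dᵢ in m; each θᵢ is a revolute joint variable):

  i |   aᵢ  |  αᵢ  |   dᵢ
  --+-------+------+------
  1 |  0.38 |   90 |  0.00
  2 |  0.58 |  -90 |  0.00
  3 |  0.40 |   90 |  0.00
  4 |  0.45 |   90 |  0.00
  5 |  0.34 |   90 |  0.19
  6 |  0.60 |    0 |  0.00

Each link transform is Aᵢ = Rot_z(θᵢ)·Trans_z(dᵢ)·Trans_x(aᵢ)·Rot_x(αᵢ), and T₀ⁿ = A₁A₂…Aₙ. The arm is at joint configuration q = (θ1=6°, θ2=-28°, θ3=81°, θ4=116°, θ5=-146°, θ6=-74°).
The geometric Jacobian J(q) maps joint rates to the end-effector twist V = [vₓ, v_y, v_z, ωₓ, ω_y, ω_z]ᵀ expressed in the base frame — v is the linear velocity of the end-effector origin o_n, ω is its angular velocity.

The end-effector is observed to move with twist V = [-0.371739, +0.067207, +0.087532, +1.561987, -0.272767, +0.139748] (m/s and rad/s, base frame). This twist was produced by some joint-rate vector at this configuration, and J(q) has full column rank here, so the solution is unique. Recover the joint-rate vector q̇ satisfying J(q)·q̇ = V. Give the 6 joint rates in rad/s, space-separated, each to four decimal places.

0.0230 0.8640 0.9920 0.5710 0.4870 0.7690

o_n = [0.5727, 0.1432, -0.2692]
J₁: ẑ×o_n = [-0.1432, 0.5727, 0.0000], ω = ẑ
J2: z=[0.1045, -0.9945, 0.0000] o=[0.3779, 0.0397, 0.0000] → [0.2677, 0.0281, 0.2045, 0.1045, -0.9945, 0.0000]
J3: z=[0.4669, 0.0491, 0.8829] o=[0.8872, 0.0933, -0.2723] → [-0.0439, -0.2792, 0.0387, 0.4669, 0.0491, 0.8829]
J4: z=[0.8837, -0.0644, -0.4637] o=[0.9009, 0.4919, -0.3017] → [-0.1638, 0.1235, -0.3293, 0.8837, -0.0644, -0.4637]
J5: z=[0.2353, 0.9174, 0.3210] o=[1.0830, 0.3152, 0.0699] → [-0.2559, -0.0840, 0.4276, 0.2353, 0.9174, 0.3210]
J6: z=[0.5063, 0.1663, -0.8462] o=[0.8456, 0.6124, -0.0137] → [-0.4396, 0.3603, -0.1922, 0.5063, 0.1663, -0.8462]
q̇ = J⁺·V = [0.0230, 0.8640, 0.9920, 0.5710, 0.4870, 0.7690]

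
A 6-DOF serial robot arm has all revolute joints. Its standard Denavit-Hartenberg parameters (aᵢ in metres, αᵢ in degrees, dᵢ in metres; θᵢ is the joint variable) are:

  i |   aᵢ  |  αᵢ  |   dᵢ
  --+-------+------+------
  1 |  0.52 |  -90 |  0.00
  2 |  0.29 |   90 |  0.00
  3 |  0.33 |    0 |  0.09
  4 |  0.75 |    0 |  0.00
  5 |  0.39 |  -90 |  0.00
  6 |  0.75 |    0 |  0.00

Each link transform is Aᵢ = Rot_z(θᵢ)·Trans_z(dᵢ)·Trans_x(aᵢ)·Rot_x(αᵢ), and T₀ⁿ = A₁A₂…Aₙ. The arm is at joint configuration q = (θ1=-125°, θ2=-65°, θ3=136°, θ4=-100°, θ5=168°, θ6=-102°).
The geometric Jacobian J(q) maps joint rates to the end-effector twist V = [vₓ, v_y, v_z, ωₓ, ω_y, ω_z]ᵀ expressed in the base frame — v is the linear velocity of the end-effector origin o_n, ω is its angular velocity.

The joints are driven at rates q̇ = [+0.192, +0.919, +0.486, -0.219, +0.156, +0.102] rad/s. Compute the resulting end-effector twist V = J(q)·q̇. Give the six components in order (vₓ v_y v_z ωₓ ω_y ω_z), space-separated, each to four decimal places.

-0.3292 -0.3280 0.2866 0.8863 -0.1740 0.4084

o_n = [0.4928, -0.2985, 0.7519]
J₁: ẑ×o_n = [0.2985, 0.4928, -0.0000], ω = ẑ
J2: z=[0.8192, -0.5736, 0.0000] o=[-0.2983, -0.4260, 0.0000] → [-0.4313, -0.6159, 0.5581, 0.8192, -0.5736, 0.0000]
J3: z=[0.5198, 0.7424, 0.4226] o=[-0.3686, -0.5264, 0.2628] → [0.2668, 0.1098, -0.5210, 0.5198, 0.7424, 0.4226]
J4: z=[0.5198, 0.7424, 0.4226] o=[-0.0764, -0.5088, 0.0857] → [0.4057, -0.1057, -0.3133, 0.5198, 0.7424, 0.4226]
J5: z=[0.5198, 0.7424, 0.4226] o=[0.1376, -0.9718, 0.6356] → [-0.1982, 0.0897, 0.0863, 0.5198, 0.7424, 0.4226]
J6: z=[-0.8469, 0.3832, 0.3686] o=[0.0940, -0.7574, 0.3127] → [-0.0009, 0.5189, -0.5415, -0.8469, 0.3832, 0.3686]
V = J·q̇ = [-0.3292, -0.3280, 0.2866, 0.8863, -0.1740, 0.4084]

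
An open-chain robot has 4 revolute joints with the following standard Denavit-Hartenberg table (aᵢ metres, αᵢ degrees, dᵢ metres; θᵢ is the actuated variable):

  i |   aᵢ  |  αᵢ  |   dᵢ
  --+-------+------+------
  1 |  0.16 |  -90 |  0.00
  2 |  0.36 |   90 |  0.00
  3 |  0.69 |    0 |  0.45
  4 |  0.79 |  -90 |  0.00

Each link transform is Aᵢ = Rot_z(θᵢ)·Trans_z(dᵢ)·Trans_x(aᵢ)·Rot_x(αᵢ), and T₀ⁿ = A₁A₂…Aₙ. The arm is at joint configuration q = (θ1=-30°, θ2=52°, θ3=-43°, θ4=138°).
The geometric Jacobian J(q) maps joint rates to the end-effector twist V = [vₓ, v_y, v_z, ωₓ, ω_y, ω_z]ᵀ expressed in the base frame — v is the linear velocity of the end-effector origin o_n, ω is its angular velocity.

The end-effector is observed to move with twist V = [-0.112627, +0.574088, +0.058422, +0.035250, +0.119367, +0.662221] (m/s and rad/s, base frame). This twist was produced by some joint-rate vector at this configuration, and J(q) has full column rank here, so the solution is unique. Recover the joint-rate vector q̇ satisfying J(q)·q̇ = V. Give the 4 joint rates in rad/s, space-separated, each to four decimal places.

0.6850 0.1210 -0.4950 0.4580

o_n = [1.0282, -0.2282, -0.3500]
J₁: ẑ×o_n = [0.2282, 1.0282, -0.0000], ω = ẑ
J2: z=[0.5000, 0.8660, 0.0000] o=[0.1386, -0.0800, 0.0000] → [-0.3031, 0.1750, -0.8445, 0.5000, 0.8660, 0.0000]
J3: z=[0.6824, -0.3940, 0.6157] o=[0.3305, -0.1908, -0.2837] → [0.0492, 0.4748, 0.2493, 0.6824, -0.3940, 0.6157]
J4: z=[0.6824, -0.3940, 0.6157] o=[0.6714, -0.9310, -0.4043] → [-0.4540, 0.1826, 0.6202, 0.6824, -0.3940, 0.6157]
q̇ = J⁺·V = [0.6850, 0.1210, -0.4950, 0.4580]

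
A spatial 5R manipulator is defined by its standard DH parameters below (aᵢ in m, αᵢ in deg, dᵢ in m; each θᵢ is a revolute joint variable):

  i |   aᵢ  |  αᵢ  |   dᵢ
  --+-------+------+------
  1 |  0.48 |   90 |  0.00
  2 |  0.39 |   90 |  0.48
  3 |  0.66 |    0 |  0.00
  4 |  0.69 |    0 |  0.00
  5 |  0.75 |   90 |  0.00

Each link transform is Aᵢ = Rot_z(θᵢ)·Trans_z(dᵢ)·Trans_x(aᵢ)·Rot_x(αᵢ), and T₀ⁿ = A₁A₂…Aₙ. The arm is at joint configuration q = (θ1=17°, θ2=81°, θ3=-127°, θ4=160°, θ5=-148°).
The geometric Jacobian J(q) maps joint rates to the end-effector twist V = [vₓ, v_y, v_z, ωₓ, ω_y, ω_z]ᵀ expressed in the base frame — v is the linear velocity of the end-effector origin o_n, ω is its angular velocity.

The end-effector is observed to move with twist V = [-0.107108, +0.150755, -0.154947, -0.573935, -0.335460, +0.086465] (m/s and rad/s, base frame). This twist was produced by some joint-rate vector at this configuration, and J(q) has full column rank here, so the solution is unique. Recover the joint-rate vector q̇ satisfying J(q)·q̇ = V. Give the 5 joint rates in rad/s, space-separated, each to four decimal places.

-0.0160 0.1530 0.1040 -0.7090 -0.0500

o_n = [0.3945, 0.4877, 0.2514]
J₁: ẑ×o_n = [-0.4877, 0.3945, 0.0000], ω = ẑ
J2: z=[0.2924, -0.9563, 0.0000] o=[0.4590, 0.1403, 0.0000] → [-0.2404, -0.0735, 0.0398, 0.2924, -0.9563, 0.0000]
J3: z=[0.9445, 0.2888, -0.1564] o=[0.6577, -0.3009, 0.3852] → [0.0847, 0.1676, 0.8208, 0.9445, 0.2888, -0.1564]
J4: z=[0.9445, 0.2888, -0.1564] o=[0.4442, 0.1851, -0.0071] → [0.1220, -0.2364, 0.3002, 0.9445, 0.2888, -0.1564]
J5: z=[0.9445, 0.2888, -0.1564] o=[0.6406, -0.1479, 0.5644] → [0.0090, 0.3342, 0.6714, 0.9445, 0.2888, -0.1564]
q̇ = J⁺·V = [-0.0160, 0.1530, 0.1040, -0.7090, -0.0500]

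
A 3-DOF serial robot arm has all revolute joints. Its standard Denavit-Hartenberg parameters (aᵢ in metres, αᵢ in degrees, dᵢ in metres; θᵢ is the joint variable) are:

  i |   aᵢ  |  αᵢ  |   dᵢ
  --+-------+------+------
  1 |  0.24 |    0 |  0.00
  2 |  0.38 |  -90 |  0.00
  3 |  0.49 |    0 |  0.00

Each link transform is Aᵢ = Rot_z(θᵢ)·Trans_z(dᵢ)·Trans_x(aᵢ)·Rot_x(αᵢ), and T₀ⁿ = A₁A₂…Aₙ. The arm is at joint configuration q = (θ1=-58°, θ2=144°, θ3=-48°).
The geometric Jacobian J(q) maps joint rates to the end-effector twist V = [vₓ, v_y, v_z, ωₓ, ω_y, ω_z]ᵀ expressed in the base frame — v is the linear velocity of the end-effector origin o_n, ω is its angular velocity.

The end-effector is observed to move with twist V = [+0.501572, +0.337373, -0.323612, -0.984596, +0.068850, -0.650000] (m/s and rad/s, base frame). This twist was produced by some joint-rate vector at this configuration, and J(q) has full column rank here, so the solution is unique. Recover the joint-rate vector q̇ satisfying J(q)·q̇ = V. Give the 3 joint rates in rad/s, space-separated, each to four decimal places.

0.0860 -0.7360 0.9870

o_n = [0.1766, 0.5026, 0.3641]
J₁: ẑ×o_n = [-0.5026, 0.1766, 0.0000], ω = ẑ
J2: z=[0.0000, 0.0000, 1.0000] o=[0.1272, -0.2035, 0.0000] → [-0.7061, 0.0494, 0.0000, 0.0000, 0.0000, 1.0000]
J3: z=[-0.9976, 0.0698, 0.0000] o=[0.1537, 0.1755, 0.0000] → [0.0254, 0.3633, -0.3279, -0.9976, 0.0698, 0.0000]
q̇ = J⁺·V = [0.0860, -0.7360, 0.9870]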